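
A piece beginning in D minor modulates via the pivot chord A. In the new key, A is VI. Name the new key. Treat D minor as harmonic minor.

The numeral VI denotes a major triad on scale degree 6. With A on degree 6, the tonic of the new key is C#.
Degree 6 carries a major triad in minor keys, so the destination is C# minor.
Check: the diatonic triads of C# minor (natural minor) are C#m (i), D#dim (ii°), E (III), F#m (iv), G#m (v), A (VI), B (VII) — A is indeed VI.

C# minor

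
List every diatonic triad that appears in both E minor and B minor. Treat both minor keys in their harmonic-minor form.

Em

Triads in E minor (harmonic minor): E minor (i), F# diminished (ii°), G augmented (III+), A minor (iv), B major (V), C major (VI), D# diminished (vii°).
Triads in B minor (harmonic minor): B minor (i), C# diminished (ii°), D augmented (III+), E minor (iv), F# major (V), G major (VI), A# diminished (vii°).
Shared triads with their functions: E minor (i in E minor, iv in B minor).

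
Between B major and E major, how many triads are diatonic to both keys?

4

Diatonic triads of B major: B major (I), C# minor (ii), D# minor (iii), E major (IV), F# major (V), G# minor (vi), A# diminished (vii°).
Diatonic triads of E major: E major (I), F# minor (ii), G# minor (iii), A major (IV), B major (V), C# minor (vi), D# diminished (vii°).
Matching root and quality in both lists: B major, C# minor, E major, G# minor.
That gives 4 common triads.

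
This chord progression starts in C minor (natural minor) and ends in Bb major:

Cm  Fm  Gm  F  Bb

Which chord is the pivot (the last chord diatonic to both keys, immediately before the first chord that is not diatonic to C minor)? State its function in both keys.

Chords diatonic to C minor: Cm, Ddim, Eb, Fm, Gm, Ab, Bb.
Reading the progression, the first chord not in that set is F, so the modulation leaves C minor there.
The chord immediately before F is Gm, which is diatonic to both keys: v in C minor and vi in Bb major.

Gm — v in C minor, vi in Bb major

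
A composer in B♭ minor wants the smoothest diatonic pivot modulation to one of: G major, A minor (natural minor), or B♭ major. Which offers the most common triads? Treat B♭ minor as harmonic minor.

B♭ major

Triads of B♭ minor (harmonic minor): B♭ minor (i), C diminished (ii°), D♭ augmented (III+), E♭ minor (iv), F major (V), G♭ major (VI), A diminished (vii°).
G major shares 0: none.
A minor (natural minor) shares 1: F.
B♭ major shares 2: F, Adim.
The most common triads (2) are shared with B♭ major.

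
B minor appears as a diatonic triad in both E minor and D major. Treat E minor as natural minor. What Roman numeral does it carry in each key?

The scale of E minor (natural minor) is E F# G A B C D; B is degree 5, and the triad built there (B-D-F#) is minor, so it is v.
The scale of D major is D E F# G A B C#; B is degree 6, and the triad built there (B-D-F#) is minor, so it is vi.

v in E minor; vi in D major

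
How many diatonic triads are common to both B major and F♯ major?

Diatonic triads of B major: B (I), C♯m (ii), D♯m (iii), E (IV), F♯ (V), G♯m (vi), A♯dim (vii°).
Diatonic triads of F♯ major: F♯ (I), G♯m (ii), A♯m (iii), B (IV), C♯ (V), D♯m (vi), E♯dim (vii°).
Matching root and quality in both lists: B, D♯m, F♯, G♯m.
That gives 4 common triads.

4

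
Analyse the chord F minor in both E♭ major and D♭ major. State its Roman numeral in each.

ii in E♭ major; iii in D♭ major

The scale of E♭ major is E♭ F G A♭ B♭ C D; F is degree 2, and the triad built there (F-A♭-C) is minor, so it is ii.
The scale of D♭ major is D♭ E♭ F G♭ A♭ B♭ C; F is degree 3, and the triad built there (F-A♭-C) is minor, so it is iii.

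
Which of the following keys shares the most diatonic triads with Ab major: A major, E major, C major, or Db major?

Triads of Ab major: Ab (I), Bbm (ii), Cm (iii), Db (IV), Eb (V), Fm (vi), Gdim (vii°).
A major shares 0: none.
E major shares 0: none.
C major shares 0: none.
Db major shares 4: Ab, Bbm, Db, Fm.
The most common triads (4) are shared with Db major.

Db major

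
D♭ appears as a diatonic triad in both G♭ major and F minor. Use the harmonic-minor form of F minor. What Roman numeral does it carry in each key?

V in G♭ major; VI in F minor

The scale of G♭ major is G♭ A♭ B♭ C♭ D♭ E♭ F; D♭ is degree 5, and the triad built there (D♭-F-A♭) is major, so it is V.
The scale of F minor (harmonic minor) is F G A♭ B♭ C D♭ E; D♭ is degree 6, and the triad built there (D♭-F-A♭) is major, so it is VI.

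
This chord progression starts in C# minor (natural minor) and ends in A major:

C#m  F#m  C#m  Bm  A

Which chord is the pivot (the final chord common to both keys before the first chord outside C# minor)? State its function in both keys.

C#m — i in C# minor, iii in A major

Chords diatonic to C# minor: C#m, D#dim, E, F#m, G#m, A, B.
Reading the progression, the first chord not in that set is Bm, so the modulation leaves C# minor there.
The chord immediately before Bm is C#m, which is diatonic to both keys: i in C# minor and iii in A major.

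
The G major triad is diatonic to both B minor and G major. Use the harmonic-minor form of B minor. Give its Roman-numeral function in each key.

VI in B minor; I in G major

The scale of B minor (harmonic minor) is B C♯ D E F♯ G A♯; G is degree 6, and the triad built there (G-B-D) is major, so it is VI.
The scale of G major is G A B C D E F♯; G is degree 1, and the triad built there (G-B-D) is major, so it is I.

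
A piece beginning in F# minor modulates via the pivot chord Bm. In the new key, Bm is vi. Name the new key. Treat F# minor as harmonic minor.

D major

The numeral vi denotes a minor triad on scale degree 6. With B on degree 6, the tonic of the new key is D.
Degree 6 carries a minor triad in major keys, so the destination is D major.
Check: the diatonic triads of D major are D (I), Em (ii), F#m (iii), G (IV), A (V), Bm (vi), C#dim (vii°) — Bm is indeed vi.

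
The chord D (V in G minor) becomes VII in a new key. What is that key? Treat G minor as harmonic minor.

The numeral VII denotes a major triad on scale degree 7. With D on degree 7, the tonic of the new key is E.
Degree 7 carries a major triad in natural-minor keys, so the destination is E minor.
Check: the diatonic triads of E minor (natural minor) are Em (i), F#dim (ii°), G (III), Am (iv), Bm (v), C (VI), D (VII) — D is indeed VII.

E minor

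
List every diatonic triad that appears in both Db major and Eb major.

Triads in Db major: Db major (I), Eb minor (ii), F minor (iii), Gb major (IV), Ab major (V), Bb minor (vi), C diminished (vii°).
Triads in Eb major: Eb major (I), F minor (ii), G minor (iii), Ab major (IV), Bb major (V), C minor (vi), D diminished (vii°).
Shared triads with their functions: F minor (iii in Db major, ii in Eb major); Ab major (V in Db major, IV in Eb major).

Fm, Ab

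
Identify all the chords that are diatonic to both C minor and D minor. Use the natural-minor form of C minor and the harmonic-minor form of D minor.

Gm, B♭

Triads in C minor (natural minor): Cm (i), Ddim (ii°), E♭ (III), Fm (iv), Gm (v), A♭ (VI), B♭ (VII).
Triads in D minor (harmonic minor): Dm (i), Edim (ii°), Faug (III+), Gm (iv), A (V), B♭ (VI), C♯dim (vii°).
Shared triads with their functions: Gm (v in C minor, iv in D minor); B♭ (VII in C minor, VI in D minor).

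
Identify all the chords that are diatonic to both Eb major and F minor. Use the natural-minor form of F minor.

Eb, Fm, Ab, Cm

Triads in Eb major: Eb (I), Fm (ii), Gm (iii), Ab (IV), Bb (V), Cm (vi), Ddim (vii°).
Triads in F minor (natural minor): Fm (i), Gdim (ii°), Ab (III), Bbm (iv), Cm (v), Db (VI), Eb (VII).
Shared triads with their functions: Eb (I in Eb major, VII in F minor); Fm (ii in Eb major, i in F minor); Ab (IV in Eb major, III in F minor); Cm (vi in Eb major, v in F minor).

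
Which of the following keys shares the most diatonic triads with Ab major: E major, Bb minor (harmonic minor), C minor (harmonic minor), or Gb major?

Triads of Ab major: Ab (I), Bbm (ii), Cm (iii), Db (IV), Eb (V), Fm (vi), Gdim (vii°).
E major shares 0: none.
Bb minor (harmonic minor) shares 1: Bbm.
C minor (harmonic minor) shares 3: Ab, Cm, Fm.
Gb major shares 2: Bbm, Db.
The most common triads (3) are shared with C minor.

C minor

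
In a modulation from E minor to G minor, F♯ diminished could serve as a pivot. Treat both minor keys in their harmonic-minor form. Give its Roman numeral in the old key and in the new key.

ii° in E minor; vii° in G minor

The scale of E minor (harmonic minor) is E F♯ G A B C D♯; F♯ is degree 2, and the triad built there (F♯-A-C) is diminished, so it is ii°.
The scale of G minor (harmonic minor) is G A B♭ C D E♭ F♯; F♯ is degree 7, and the triad built there (F♯-A-C) is diminished, so it is vii°.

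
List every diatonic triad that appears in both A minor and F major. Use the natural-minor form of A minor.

Triads in A minor (natural minor): A minor (i), B diminished (ii°), C major (III), D minor (iv), E minor (v), F major (VI), G major (VII).
Triads in F major: F major (I), G minor (ii), A minor (iii), Bb major (IV), C major (V), D minor (vi), E diminished (vii°).
Shared triads with their functions: A minor (i in A minor, iii in F major); C major (III in A minor, V in F major); D minor (iv in A minor, vi in F major); F major (VI in A minor, I in F major).

Am, C, Dm, F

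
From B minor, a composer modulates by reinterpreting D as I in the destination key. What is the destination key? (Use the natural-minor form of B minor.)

D major

The numeral I denotes a major triad on scale degree 1. With D on degree 1, the tonic of the new key is D.
Degree 1 carries a major triad in major keys, so the destination is D major.
Check: the diatonic triads of D major are D (I), Em (ii), F#m (iii), G (IV), A (V), Bm (vi), C#dim (vii°) — D is indeed I.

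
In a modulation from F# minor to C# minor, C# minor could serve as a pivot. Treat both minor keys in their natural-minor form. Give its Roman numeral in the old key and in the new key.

The scale of F# minor (natural minor) is F# G# A B C# D E; C# is degree 5, and the triad built there (C#-E-G#) is minor, so it is v.
The scale of C# minor (natural minor) is C# D# E F# G# A B; C# is degree 1, and the triad built there (C#-E-G#) is minor, so it is i.

v in F# minor; i in C# minor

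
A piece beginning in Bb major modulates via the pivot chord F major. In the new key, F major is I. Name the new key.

The numeral I denotes a major triad on scale degree 1. With F on degree 1, the tonic of the new key is F.
Degree 1 carries a major triad in major keys, so the destination is F major.
Check: the diatonic triads of F major are F (I), Gm (ii), Am (iii), Bb (IV), C (V), Dm (vi), Edim (vii°) — F major is indeed I.

F major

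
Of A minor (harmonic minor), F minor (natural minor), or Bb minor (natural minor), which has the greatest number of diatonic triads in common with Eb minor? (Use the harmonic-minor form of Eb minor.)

Bb minor

Triads of Eb minor (harmonic minor): Eb minor (i), F diminished (ii°), Gb augmented (III+), Ab minor (iv), Bb major (V), Cb major (VI), D diminished (vii°).
A minor (harmonic minor) shares 0: none.
F minor (natural minor) shares 0: none.
Bb minor (natural minor) shares 1: Ebm.
The most common triads (1) are shared with Bb minor.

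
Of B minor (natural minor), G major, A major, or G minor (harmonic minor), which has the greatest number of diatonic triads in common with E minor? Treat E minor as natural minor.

Triads of E minor (natural minor): E minor (i), F# diminished (ii°), G major (III), A minor (iv), B minor (v), C major (VI), D major (VII).
B minor (natural minor) shares 4: Em, G, Bm, D.
G major shares 7: Em, F#dim, G, Am, Bm, C, D.
A major shares 2: Bm, D.
G minor (harmonic minor) shares 2: F#dim, D.
The most common triads (7) are shared with G major.

G major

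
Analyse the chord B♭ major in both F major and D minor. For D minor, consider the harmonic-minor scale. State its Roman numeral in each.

The scale of F major is F G A B♭ C D E; B♭ is degree 4, and the triad built there (B♭-D-F) is major, so it is IV.
The scale of D minor (harmonic minor) is D E F G A B♭ C♯; B♭ is degree 6, and the triad built there (B♭-D-F) is major, so it is VI.

IV in F major; VI in D minor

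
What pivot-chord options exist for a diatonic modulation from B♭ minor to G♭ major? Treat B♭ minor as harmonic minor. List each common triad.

Triads in B♭ minor (harmonic minor): B♭m (i), Cdim (ii°), D♭aug (III+), E♭m (iv), F (V), G♭ (VI), Adim (vii°).
Triads in G♭ major: G♭ (I), A♭m (ii), B♭m (iii), C♭ (IV), D♭ (V), E♭m (vi), Fdim (vii°).
Shared triads with their functions: B♭m (i in B♭ minor, iii in G♭ major); E♭m (iv in B♭ minor, vi in G♭ major); G♭ (VI in B♭ minor, I in G♭ major).

B♭m, E♭m, G♭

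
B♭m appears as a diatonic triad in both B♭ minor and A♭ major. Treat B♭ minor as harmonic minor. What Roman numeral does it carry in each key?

The scale of B♭ minor (harmonic minor) is B♭ C D♭ E♭ F G♭ A; B♭ is degree 1, and the triad built there (B♭-D♭-F) is minor, so it is i.
The scale of A♭ major is A♭ B♭ C D♭ E♭ F G; B♭ is degree 2, and the triad built there (B♭-D♭-F) is minor, so it is ii.

i in B♭ minor; ii in A♭ major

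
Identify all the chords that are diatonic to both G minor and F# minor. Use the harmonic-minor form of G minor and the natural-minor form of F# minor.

D

Triads in G minor (harmonic minor): G minor (i), A diminished (ii°), Bb augmented (III+), C minor (iv), D major (V), Eb major (VI), F# diminished (vii°).
Triads in F# minor (natural minor): F# minor (i), G# diminished (ii°), A major (III), B minor (iv), C# minor (v), D major (VI), E major (VII).
Shared triads with their functions: D major (V in G minor, VI in F# minor).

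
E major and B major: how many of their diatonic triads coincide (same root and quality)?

Diatonic triads of E major: E (I), F♯m (ii), G♯m (iii), A (IV), B (V), C♯m (vi), D♯dim (vii°).
Diatonic triads of B major: B (I), C♯m (ii), D♯m (iii), E (IV), F♯ (V), G♯m (vi), A♯dim (vii°).
Matching root and quality in both lists: E, G♯m, B, C♯m.
That gives 4 common triads.

4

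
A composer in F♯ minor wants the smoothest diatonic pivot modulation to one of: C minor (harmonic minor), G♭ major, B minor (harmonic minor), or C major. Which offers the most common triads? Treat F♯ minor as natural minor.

B minor

Triads of F♯ minor (natural minor): F♯m (i), G♯dim (ii°), A (III), Bm (iv), C♯m (v), D (VI), E (VII).
C minor (harmonic minor) shares 0: none.
G♭ major shares 0: none.
B minor (harmonic minor) shares 1: Bm.
C major shares 0: none.
The most common triads (1) are shared with B minor.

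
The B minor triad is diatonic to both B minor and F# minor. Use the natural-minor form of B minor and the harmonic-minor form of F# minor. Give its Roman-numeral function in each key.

The scale of B minor (natural minor) is B C# D E F# G A; B is degree 1, and the triad built there (B-D-F#) is minor, so it is i.
The scale of F# minor (harmonic minor) is F# G# A B C# D E#; B is degree 4, and the triad built there (B-D-F#) is minor, so it is iv.

i in B minor; iv in F# minor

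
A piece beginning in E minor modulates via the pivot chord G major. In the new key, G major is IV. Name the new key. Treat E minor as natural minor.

D major

The numeral IV denotes a major triad on scale degree 4. With G on degree 4, the tonic of the new key is D.
Degree 4 carries a major triad in major keys, so the destination is D major.
Check: the diatonic triads of D major are D (I), Em (ii), F♯m (iii), G (IV), A (V), Bm (vi), C♯dim (vii°) — G major is indeed IV.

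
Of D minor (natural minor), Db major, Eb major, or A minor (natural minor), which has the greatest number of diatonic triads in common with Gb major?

Db major

Triads of Gb major: Gb (I), Abm (ii), Bbm (iii), Cb (IV), Db (V), Ebm (vi), Fdim (vii°).
D minor (natural minor) shares 0: none.
Db major shares 4: Gb, Bbm, Db, Ebm.
Eb major shares 0: none.
A minor (natural minor) shares 0: none.
The most common triads (4) are shared with Db major.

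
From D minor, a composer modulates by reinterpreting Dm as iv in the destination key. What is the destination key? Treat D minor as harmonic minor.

The numeral iv denotes a minor triad on scale degree 4. With D on degree 4, the tonic of the new key is A.
Degree 4 carries a minor triad in minor keys, so the destination is A minor.
Check: the diatonic triads of A minor (natural minor) are Am (i), Bdim (ii°), C (III), Dm (iv), Em (v), F (VI), G (VII) — Dm is indeed iv.

A minor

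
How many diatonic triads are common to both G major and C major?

4

Diatonic triads of G major: G (I), Am (ii), Bm (iii), C (IV), D (V), Em (vi), F#dim (vii°).
Diatonic triads of C major: C (I), Dm (ii), Em (iii), F (IV), G (V), Am (vi), Bdim (vii°).
Matching root and quality in both lists: G, Am, C, Em.
That gives 4 common triads.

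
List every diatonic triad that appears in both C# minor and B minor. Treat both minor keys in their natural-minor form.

F#m, A

Triads in C# minor (natural minor): C#m (i), D#dim (ii°), E (III), F#m (iv), G#m (v), A (VI), B (VII).
Triads in B minor (natural minor): Bm (i), C#dim (ii°), D (III), Em (iv), F#m (v), G (VI), A (VII).
Shared triads with their functions: F#m (iv in C# minor, v in B minor); A (VI in C# minor, VII in B minor).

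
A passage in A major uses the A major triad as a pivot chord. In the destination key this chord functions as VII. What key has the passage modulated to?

B minor

The numeral VII denotes a major triad on scale degree 7. With A on degree 7, the tonic of the new key is B.
Degree 7 carries a major triad in natural-minor keys, so the destination is B minor.
Check: the diatonic triads of B minor (natural minor) are Bm (i), C#dim (ii°), D (III), Em (iv), F#m (v), G (VI), A (VII) — A major is indeed VII.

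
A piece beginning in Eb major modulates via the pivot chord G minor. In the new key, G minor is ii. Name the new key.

The numeral ii denotes a minor triad on scale degree 2. With G on degree 2, the tonic of the new key is F.
Degree 2 carries a minor triad in major keys, so the destination is F major.
Check: the diatonic triads of F major are F (I), Gm (ii), Am (iii), Bb (IV), C (V), Dm (vi), Edim (vii°) — G minor is indeed ii.

F major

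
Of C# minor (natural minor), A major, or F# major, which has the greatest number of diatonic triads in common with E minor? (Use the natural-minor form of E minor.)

Triads of E minor (natural minor): E minor (i), F# diminished (ii°), G major (III), A minor (iv), B minor (v), C major (VI), D major (VII).
C# minor (natural minor) shares 0: none.
A major shares 2: Bm, D.
F# major shares 0: none.
The most common triads (2) are shared with A major.

A major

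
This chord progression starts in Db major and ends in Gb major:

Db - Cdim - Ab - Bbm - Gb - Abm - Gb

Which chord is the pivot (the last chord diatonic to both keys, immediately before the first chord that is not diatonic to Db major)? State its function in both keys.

Chords diatonic to Db major: Db, Ebm, Fm, Gb, Ab, Bbm, Cdim.
Reading the progression, the first chord not in that set is Abm, so the modulation leaves Db major there.
The chord immediately before Abm is Gb, which is diatonic to both keys: IV in Db major and I in Gb major.

Gb — IV in Db major, I in Gb major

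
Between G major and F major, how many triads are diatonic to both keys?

2

Diatonic triads of G major: G major (I), A minor (ii), B minor (iii), C major (IV), D major (V), E minor (vi), F# diminished (vii°).
Diatonic triads of F major: F major (I), G minor (ii), A minor (iii), Bb major (IV), C major (V), D minor (vi), E diminished (vii°).
Matching root and quality in both lists: A minor, C major.
That gives 2 common triads.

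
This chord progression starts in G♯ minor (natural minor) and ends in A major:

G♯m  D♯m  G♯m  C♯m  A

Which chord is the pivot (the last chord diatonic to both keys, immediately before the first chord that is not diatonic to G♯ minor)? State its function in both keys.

Chords diatonic to G♯ minor: G♯m, A♯dim, B, C♯m, D♯m, E, F♯.
Reading the progression, the first chord not in that set is A, so the modulation leaves G♯ minor there.
The chord immediately before A is C♯m, which is diatonic to both keys: iv in G♯ minor and iii in A major.

C♯m — iv in G♯ minor, iii in A major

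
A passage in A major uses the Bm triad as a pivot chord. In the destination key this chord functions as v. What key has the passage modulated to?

E minor

The numeral v denotes a minor triad on scale degree 5. With B on degree 5, the tonic of the new key is E.
Degree 5 carries a minor triad in natural-minor keys, so the destination is E minor.
Check: the diatonic triads of E minor (natural minor) are Em (i), F#dim (ii°), G (III), Am (iv), Bm (v), C (VI), D (VII) — Bm is indeed v.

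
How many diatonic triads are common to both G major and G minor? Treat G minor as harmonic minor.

2

Diatonic triads of G major: G major (I), A minor (ii), B minor (iii), C major (IV), D major (V), E minor (vi), F# diminished (vii°).
Diatonic triads of G minor (harmonic minor): G minor (i), A diminished (ii°), Bb augmented (III+), C minor (iv), D major (V), Eb major (VI), F# diminished (vii°).
Matching root and quality in both lists: D major, F# diminished.
That gives 2 common triads.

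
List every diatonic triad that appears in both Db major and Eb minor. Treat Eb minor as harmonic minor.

Triads in Db major: Db (I), Ebm (ii), Fm (iii), Gb (IV), Ab (V), Bbm (vi), Cdim (vii°).
Triads in Eb minor (harmonic minor): Ebm (i), Fdim (ii°), Gbaug (III+), Abm (iv), Bb (V), Cb (VI), Ddim (vii°).
Shared triads with their functions: Ebm (ii in Db major, i in Eb minor).

Ebm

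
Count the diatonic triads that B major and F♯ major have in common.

4

Diatonic triads of B major: B (I), C♯m (ii), D♯m (iii), E (IV), F♯ (V), G♯m (vi), A♯dim (vii°).
Diatonic triads of F♯ major: F♯ (I), G♯m (ii), A♯m (iii), B (IV), C♯ (V), D♯m (vi), E♯dim (vii°).
Matching root and quality in both lists: B, D♯m, F♯, G♯m.
That gives 4 common triads.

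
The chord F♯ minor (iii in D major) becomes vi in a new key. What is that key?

The numeral vi denotes a minor triad on scale degree 6. With F♯ on degree 6, the tonic of the new key is A.
Degree 6 carries a minor triad in major keys, so the destination is A major.
Check: the diatonic triads of A major are A (I), Bm (ii), C♯m (iii), D (IV), E (V), F♯m (vi), G♯dim (vii°) — F♯ minor is indeed vi.

A major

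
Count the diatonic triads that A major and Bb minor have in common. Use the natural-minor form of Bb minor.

0

Diatonic triads of A major: A (I), Bm (ii), C#m (iii), D (IV), E (V), F#m (vi), G#dim (vii°).
Diatonic triads of Bb minor (natural minor): Bbm (i), Cdim (ii°), Db (III), Ebm (iv), Fm (v), Gb (VI), Ab (VII).
No triad has the same root and quality in both keys.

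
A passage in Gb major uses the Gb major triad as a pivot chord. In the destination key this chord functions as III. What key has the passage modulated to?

Eb minor

The numeral III denotes a major triad on scale degree 3. With Gb on degree 3, the tonic of the new key is Eb.
Degree 3 carries a major triad in natural-minor keys, so the destination is Eb minor.
Check: the diatonic triads of Eb minor (natural minor) are Ebm (i), Fdim (ii°), Gb (III), Abm (iv), Bbm (v), Cb (VI), Db (VII) — Gb major is indeed III.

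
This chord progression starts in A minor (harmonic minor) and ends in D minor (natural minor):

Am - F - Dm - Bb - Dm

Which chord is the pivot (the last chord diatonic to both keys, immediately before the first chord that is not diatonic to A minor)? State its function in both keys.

Dm — iv in A minor, i in D minor

Chords diatonic to A minor: Am, Bdim, Caug, Dm, E, F, G#dim.
Reading the progression, the first chord not in that set is Bb, so the modulation leaves A minor there.
The chord immediately before Bb is Dm, which is diatonic to both keys: iv in A minor and i in D minor.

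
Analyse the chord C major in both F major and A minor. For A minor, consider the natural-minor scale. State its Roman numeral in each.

V in F major; III in A minor

The scale of F major is F G A Bb C D E; C is degree 5, and the triad built there (C-E-G) is major, so it is V.
The scale of A minor (natural minor) is A B C D E F G; C is degree 3, and the triad built there (C-E-G) is major, so it is III.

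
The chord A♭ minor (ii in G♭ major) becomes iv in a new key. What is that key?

E♭ minor

The numeral iv denotes a minor triad on scale degree 4. With A♭ on degree 4, the tonic of the new key is E♭.
Degree 4 carries a minor triad in minor keys, so the destination is E♭ minor.
Check: the diatonic triads of E♭ minor (natural minor) are E♭m (i), Fdim (ii°), G♭ (III), A♭m (iv), B♭m (v), C♭ (VI), D♭ (VII) — A♭ minor is indeed iv.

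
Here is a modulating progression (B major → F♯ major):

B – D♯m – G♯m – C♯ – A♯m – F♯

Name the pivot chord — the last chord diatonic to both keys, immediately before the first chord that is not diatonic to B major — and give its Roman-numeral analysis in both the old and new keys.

Chords diatonic to B major: B, C♯m, D♯m, E, F♯, G♯m, A♯dim.
Reading the progression, the first chord not in that set is C♯, so the modulation leaves B major there.
The chord immediately before C♯ is G♯m, which is diatonic to both keys: vi in B major and ii in F♯ major.

G♯m — vi in B major, ii in F♯ major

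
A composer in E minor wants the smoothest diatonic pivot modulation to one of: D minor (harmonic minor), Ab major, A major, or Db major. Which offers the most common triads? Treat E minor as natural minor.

A major

Triads of E minor (natural minor): Em (i), F#dim (ii°), G (III), Am (iv), Bm (v), C (VI), D (VII).
D minor (harmonic minor) shares 0: none.
Ab major shares 0: none.
A major shares 2: Bm, D.
Db major shares 0: none.
The most common triads (2) are shared with A major.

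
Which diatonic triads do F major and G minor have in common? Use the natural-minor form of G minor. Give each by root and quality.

F, Gm, Bb, Dm

Triads in F major: F (I), Gm (ii), Am (iii), Bb (IV), C (V), Dm (vi), Edim (vii°).
Triads in G minor (natural minor): Gm (i), Adim (ii°), Bb (III), Cm (iv), Dm (v), Eb (VI), F (VII).
Shared triads with their functions: F (I in F major, VII in G minor); Gm (ii in F major, i in G minor); Bb (IV in F major, III in G minor); Dm (vi in F major, v in G minor).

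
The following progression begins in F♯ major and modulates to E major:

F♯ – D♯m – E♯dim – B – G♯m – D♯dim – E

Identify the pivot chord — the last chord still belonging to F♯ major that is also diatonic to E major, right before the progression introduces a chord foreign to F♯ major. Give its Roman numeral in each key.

G♯m — ii in F♯ major, iii in E major

Chords diatonic to F♯ major: F♯, G♯m, A♯m, B, C♯, D♯m, E♯dim.
Reading the progression, the first chord not in that set is D♯dim, so the modulation leaves F♯ major there.
The chord immediately before D♯dim is G♯m, which is diatonic to both keys: ii in F♯ major and iii in E major.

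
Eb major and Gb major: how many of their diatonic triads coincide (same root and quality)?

0

Diatonic triads of Eb major: Eb (I), Fm (ii), Gm (iii), Ab (IV), Bb (V), Cm (vi), Ddim (vii°).
Diatonic triads of Gb major: Gb (I), Abm (ii), Bbm (iii), Cb (IV), Db (V), Ebm (vi), Fdim (vii°).
No triad has the same root and quality in both keys.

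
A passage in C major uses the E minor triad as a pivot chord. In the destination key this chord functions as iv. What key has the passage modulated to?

The numeral iv denotes a minor triad on scale degree 4. With E on degree 4, the tonic of the new key is B.
Degree 4 carries a minor triad in minor keys, so the destination is B minor.
Check: the diatonic triads of B minor (natural minor) are Bm (i), C#dim (ii°), D (III), Em (iv), F#m (v), G (VI), A (VII) — E minor is indeed iv.

B minor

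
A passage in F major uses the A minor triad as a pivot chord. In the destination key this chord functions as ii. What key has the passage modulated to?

G major

The numeral ii denotes a minor triad on scale degree 2. With A on degree 2, the tonic of the new key is G.
Degree 2 carries a minor triad in major keys, so the destination is G major.
Check: the diatonic triads of G major are G (I), Am (ii), Bm (iii), C (IV), D (V), Em (vi), F♯dim (vii°) — A minor is indeed ii.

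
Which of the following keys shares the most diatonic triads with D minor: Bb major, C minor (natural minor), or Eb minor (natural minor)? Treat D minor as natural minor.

Bb major

Triads of D minor (natural minor): D minor (i), E diminished (ii°), F major (III), G minor (iv), A minor (v), Bb major (VI), C major (VII).
Bb major shares 4: Dm, F, Gm, Bb.
C minor (natural minor) shares 2: Gm, Bb.
Eb minor (natural minor) shares 0: none.
The most common triads (4) are shared with Bb major.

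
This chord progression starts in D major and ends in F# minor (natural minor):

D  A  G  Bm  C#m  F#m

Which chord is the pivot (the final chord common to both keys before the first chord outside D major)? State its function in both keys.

Bm — vi in D major, iv in F# minor

Chords diatonic to D major: D, Em, F#m, G, A, Bm, C#dim.
Reading the progression, the first chord not in that set is C#m, so the modulation leaves D major there.
The chord immediately before C#m is Bm, which is diatonic to both keys: vi in D major and iv in F# minor.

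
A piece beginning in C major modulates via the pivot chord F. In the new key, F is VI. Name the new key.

The numeral VI denotes a major triad on scale degree 6. With F on degree 6, the tonic of the new key is A.
Degree 6 carries a major triad in minor keys, so the destination is A minor.
Check: the diatonic triads of A minor (natural minor) are Am (i), Bdim (ii°), C (III), Dm (iv), Em (v), F (VI), G (VII) — F is indeed VI.

A minor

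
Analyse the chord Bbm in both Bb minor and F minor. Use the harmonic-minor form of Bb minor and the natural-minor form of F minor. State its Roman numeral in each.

i in Bb minor; iv in F minor

The scale of Bb minor (harmonic minor) is Bb C Db Eb F Gb A; Bb is degree 1, and the triad built there (Bb-Db-F) is minor, so it is i.
The scale of F minor (natural minor) is F G Ab Bb C Db Eb; Bb is degree 4, and the triad built there (Bb-Db-F) is minor, so it is iv.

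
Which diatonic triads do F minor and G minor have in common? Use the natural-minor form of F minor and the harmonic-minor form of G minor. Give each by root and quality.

Triads in F minor (natural minor): Fm (i), Gdim (ii°), Ab (III), Bbm (iv), Cm (v), Db (VI), Eb (VII).
Triads in G minor (harmonic minor): Gm (i), Adim (ii°), Bbaug (III+), Cm (iv), D (V), Eb (VI), F#dim (vii°).
Shared triads with their functions: Cm (v in F minor, iv in G minor); Eb (VII in F minor, VI in G minor).

Cm, Eb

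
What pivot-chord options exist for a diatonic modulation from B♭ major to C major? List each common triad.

Dm, F

Triads in B♭ major: B♭ (I), Cm (ii), Dm (iii), E♭ (IV), F (V), Gm (vi), Adim (vii°).
Triads in C major: C (I), Dm (ii), Em (iii), F (IV), G (V), Am (vi), Bdim (vii°).
Shared triads with their functions: Dm (iii in B♭ major, ii in C major); F (V in B♭ major, IV in C major).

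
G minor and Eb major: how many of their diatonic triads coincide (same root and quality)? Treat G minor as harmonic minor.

Diatonic triads of G minor (harmonic minor): Gm (i), Adim (ii°), Bbaug (III+), Cm (iv), D (V), Eb (VI), F#dim (vii°).
Diatonic triads of Eb major: Eb (I), Fm (ii), Gm (iii), Ab (IV), Bb (V), Cm (vi), Ddim (vii°).
Matching root and quality in both lists: Gm, Cm, Eb.
That gives 3 common triads.

3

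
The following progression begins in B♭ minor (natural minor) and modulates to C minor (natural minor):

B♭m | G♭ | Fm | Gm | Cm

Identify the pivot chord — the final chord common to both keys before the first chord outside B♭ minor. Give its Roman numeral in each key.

Chords diatonic to B♭ minor: B♭m, Cdim, D♭, E♭m, Fm, G♭, A♭.
Reading the progression, the first chord not in that set is Gm, so the modulation leaves B♭ minor there.
The chord immediately before Gm is Fm, which is diatonic to both keys: v in B♭ minor and iv in C minor.

Fm — v in B♭ minor, iv in C minor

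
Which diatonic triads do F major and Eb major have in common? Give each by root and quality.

Gm, Bb

Triads in F major: F (I), Gm (ii), Am (iii), Bb (IV), C (V), Dm (vi), Edim (vii°).
Triads in Eb major: Eb (I), Fm (ii), Gm (iii), Ab (IV), Bb (V), Cm (vi), Ddim (vii°).
Shared triads with their functions: Gm (ii in F major, iii in Eb major); Bb (IV in F major, V in Eb major).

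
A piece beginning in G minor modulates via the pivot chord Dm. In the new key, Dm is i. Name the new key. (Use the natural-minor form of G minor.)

The numeral i denotes a minor triad on scale degree 1. With D on degree 1, the tonic of the new key is D.
Degree 1 carries a minor triad in minor keys, so the destination is D minor.
Check: the diatonic triads of D minor (natural minor) are Dm (i), Edim (ii°), F (III), Gm (iv), Am (v), B♭ (VI), C (VII) — Dm is indeed i.

D minor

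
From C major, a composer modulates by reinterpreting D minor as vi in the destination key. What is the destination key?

F major

The numeral vi denotes a minor triad on scale degree 6. With D on degree 6, the tonic of the new key is F.
Degree 6 carries a minor triad in major keys, so the destination is F major.
Check: the diatonic triads of F major are F (I), Gm (ii), Am (iii), B♭ (IV), C (V), Dm (vi), Edim (vii°) — D minor is indeed vi.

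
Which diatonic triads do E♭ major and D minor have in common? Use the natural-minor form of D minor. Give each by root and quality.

Triads in E♭ major: E♭ (I), Fm (ii), Gm (iii), A♭ (IV), B♭ (V), Cm (vi), Ddim (vii°).
Triads in D minor (natural minor): Dm (i), Edim (ii°), F (III), Gm (iv), Am (v), B♭ (VI), C (VII).
Shared triads with their functions: Gm (iii in E♭ major, iv in D minor); B♭ (V in E♭ major, VI in D minor).

Gm, B♭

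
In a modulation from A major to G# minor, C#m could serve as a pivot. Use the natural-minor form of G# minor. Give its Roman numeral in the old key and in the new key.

The scale of A major is A B C# D E F# G#; C# is degree 3, and the triad built there (C#-E-G#) is minor, so it is iii.
The scale of G# minor (natural minor) is G# A# B C# D# E F#; C# is degree 4, and the triad built there (C#-E-G#) is minor, so it is iv.

iii in A major; iv in G# minor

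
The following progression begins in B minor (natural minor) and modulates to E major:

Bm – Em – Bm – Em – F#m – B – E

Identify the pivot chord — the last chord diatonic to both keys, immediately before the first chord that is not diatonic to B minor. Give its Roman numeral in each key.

Chords diatonic to B minor: Bm, C#dim, D, Em, F#m, G, A.
Reading the progression, the first chord not in that set is B, so the modulation leaves B minor there.
The chord immediately before B is F#m, which is diatonic to both keys: v in B minor and ii in E major.

F#m — v in B minor, ii in E major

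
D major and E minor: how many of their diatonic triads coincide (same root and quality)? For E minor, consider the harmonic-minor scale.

1

Diatonic triads of D major: D major (I), E minor (ii), F# minor (iii), G major (IV), A major (V), B minor (vi), C# diminished (vii°).
Diatonic triads of E minor (harmonic minor): E minor (i), F# diminished (ii°), G augmented (III+), A minor (iv), B major (V), C major (VI), D# diminished (vii°).
Matching root and quality in both lists: E minor.
That gives 1 common triad.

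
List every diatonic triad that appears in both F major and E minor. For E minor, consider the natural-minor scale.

Am, C

Triads in F major: F major (I), G minor (ii), A minor (iii), Bb major (IV), C major (V), D minor (vi), E diminished (vii°).
Triads in E minor (natural minor): E minor (i), F# diminished (ii°), G major (III), A minor (iv), B minor (v), C major (VI), D major (VII).
Shared triads with their functions: A minor (iii in F major, iv in E minor); C major (V in F major, VI in E minor).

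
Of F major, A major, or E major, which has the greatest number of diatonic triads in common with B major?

E major

Triads of B major: B major (I), C# minor (ii), D# minor (iii), E major (IV), F# major (V), G# minor (vi), A# diminished (vii°).
F major shares 0: none.
A major shares 2: C#m, E.
E major shares 4: B, C#m, E, G#m.
The most common triads (4) are shared with E major.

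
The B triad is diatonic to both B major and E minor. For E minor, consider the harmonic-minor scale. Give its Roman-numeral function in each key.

The scale of B major is B C♯ D♯ E F♯ G♯ A♯; B is degree 1, and the triad built there (B-D♯-F♯) is major, so it is I.
The scale of E minor (harmonic minor) is E F♯ G A B C D♯; B is degree 5, and the triad built there (B-D♯-F♯) is major, so it is V.

I in B major; V in E minor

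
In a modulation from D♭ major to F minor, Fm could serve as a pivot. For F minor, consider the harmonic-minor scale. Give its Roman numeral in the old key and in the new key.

The scale of D♭ major is D♭ E♭ F G♭ A♭ B♭ C; F is degree 3, and the triad built there (F-A♭-C) is minor, so it is iii.
The scale of F minor (harmonic minor) is F G A♭ B♭ C D♭ E; F is degree 1, and the triad built there (F-A♭-C) is minor, so it is i.

iii in D♭ major; i in F minor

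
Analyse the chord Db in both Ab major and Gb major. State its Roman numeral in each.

IV in Ab major; V in Gb major

The scale of Ab major is Ab Bb C Db Eb F G; Db is degree 4, and the triad built there (Db-F-Ab) is major, so it is IV.
The scale of Gb major is Gb Ab Bb Cb Db Eb F; Db is degree 5, and the triad built there (Db-F-Ab) is major, so it is V.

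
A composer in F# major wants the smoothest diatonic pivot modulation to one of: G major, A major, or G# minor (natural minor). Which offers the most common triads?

G# minor

Triads of F# major: F# (I), G#m (ii), A#m (iii), B (IV), C# (V), D#m (vi), E#dim (vii°).
G major shares 0: none.
A major shares 0: none.
G# minor (natural minor) shares 4: F#, G#m, B, D#m.
The most common triads (4) are shared with G# minor.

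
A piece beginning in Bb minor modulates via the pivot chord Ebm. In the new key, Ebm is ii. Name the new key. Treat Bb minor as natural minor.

The numeral ii denotes a minor triad on scale degree 2. With Eb on degree 2, the tonic of the new key is Db.
Degree 2 carries a minor triad in major keys, so the destination is Db major.
Check: the diatonic triads of Db major are Db (I), Ebm (ii), Fm (iii), Gb (IV), Ab (V), Bbm (vi), Cdim (vii°) — Ebm is indeed ii.

Db major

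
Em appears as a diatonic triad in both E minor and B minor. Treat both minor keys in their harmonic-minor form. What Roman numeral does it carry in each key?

i in E minor; iv in B minor

The scale of E minor (harmonic minor) is E F# G A B C D#; E is degree 1, and the triad built there (E-G-B) is minor, so it is i.
The scale of B minor (harmonic minor) is B C# D E F# G A#; E is degree 4, and the triad built there (E-G-B) is minor, so it is iv.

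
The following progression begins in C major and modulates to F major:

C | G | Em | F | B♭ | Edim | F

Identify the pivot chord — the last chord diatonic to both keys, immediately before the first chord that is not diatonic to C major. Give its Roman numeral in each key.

F — IV in C major, I in F major

Chords diatonic to C major: C, Dm, Em, F, G, Am, Bdim.
Reading the progression, the first chord not in that set is B♭, so the modulation leaves C major there.
The chord immediately before B♭ is F, which is diatonic to both keys: IV in C major and I in F major.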